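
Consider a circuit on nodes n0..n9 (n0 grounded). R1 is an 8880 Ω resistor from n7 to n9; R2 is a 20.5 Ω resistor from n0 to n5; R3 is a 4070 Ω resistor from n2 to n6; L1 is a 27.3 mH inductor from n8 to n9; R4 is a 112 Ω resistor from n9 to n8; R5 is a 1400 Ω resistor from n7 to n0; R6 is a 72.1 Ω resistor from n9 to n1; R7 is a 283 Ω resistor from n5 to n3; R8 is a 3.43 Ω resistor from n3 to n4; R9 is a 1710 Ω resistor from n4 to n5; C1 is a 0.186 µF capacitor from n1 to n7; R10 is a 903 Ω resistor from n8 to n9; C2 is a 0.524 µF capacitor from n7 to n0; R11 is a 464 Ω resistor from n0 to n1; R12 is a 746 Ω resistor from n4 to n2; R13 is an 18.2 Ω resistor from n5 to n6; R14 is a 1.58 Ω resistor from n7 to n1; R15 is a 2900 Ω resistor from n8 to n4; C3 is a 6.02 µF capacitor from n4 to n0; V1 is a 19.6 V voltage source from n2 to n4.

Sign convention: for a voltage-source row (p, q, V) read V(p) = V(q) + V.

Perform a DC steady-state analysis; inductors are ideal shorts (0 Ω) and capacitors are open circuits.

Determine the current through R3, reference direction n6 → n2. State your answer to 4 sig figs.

Element admittances at DC:
  Y(R1) = 0.0001126 S between n7,n9
  Y(R2) = 0.04878 S between n0,n5
  Y(R3) = 0.0002457 S between n2,n6
  L1: short n8↔n9 (DC inductor)
  Y(R4) = 0.008929 S between n9,n8
  Y(R5) = 0.0007143 S between n7,n0
  Y(R6) = 0.01387 S between n9,n1
  Y(R7) = 0.003534 S between n5,n3
  Y(R8) = 0.2915 S between n3,n4
  Y(R9) = 0.0005848 S between n4,n5
  Y(C1) = 0.000 S between n1,n7
  Y(R10) = 0.001107 S between n8,n9
  Y(C2) = 0.000 S between n7,n0
  Y(R11) = 0.002155 S between n0,n1
  Y(R12) = 0.001340 S between n4,n2
  Y(R13) = 0.05495 S between n5,n6
  Y(R14) = 0.6329 S between n7,n1
  Y(R15) = 0.0003448 S between n8,n4
  Y(C3) = 0.000 S between n4,n0
  V1: constraint V(n2)−V(n4) = 19.6
Assemble and solve the 11×11 MNA system:
  V(n1)=-0.1083  V(n2)=18.57  V(n3)=-1.019  V(n4)=-1.031  V(n5)=0.006368  V(n6)=0.08900  V(n7)=-0.1082  V(n8)=-0.1305  V(n9)=-0.1305
  i(L1)=-0.0003106  i(V1)=-0.03081

-0.004540 A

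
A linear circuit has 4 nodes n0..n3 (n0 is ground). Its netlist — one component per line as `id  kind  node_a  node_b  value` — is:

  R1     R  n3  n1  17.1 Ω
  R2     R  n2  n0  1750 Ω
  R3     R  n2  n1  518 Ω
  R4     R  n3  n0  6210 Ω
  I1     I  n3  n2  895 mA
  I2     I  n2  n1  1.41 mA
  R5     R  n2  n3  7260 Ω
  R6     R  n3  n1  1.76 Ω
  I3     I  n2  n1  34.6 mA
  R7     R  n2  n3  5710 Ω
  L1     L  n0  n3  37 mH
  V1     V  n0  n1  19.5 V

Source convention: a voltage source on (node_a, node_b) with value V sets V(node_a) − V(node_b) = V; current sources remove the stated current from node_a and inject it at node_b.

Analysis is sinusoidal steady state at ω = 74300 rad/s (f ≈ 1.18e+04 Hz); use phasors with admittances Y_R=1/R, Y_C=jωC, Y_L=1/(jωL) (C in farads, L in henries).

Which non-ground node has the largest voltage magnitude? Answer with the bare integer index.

MNA unknowns: 3 node voltages V₁..V_3 plus 1 source current (V1)
R1: Y=0.05848+0.000j on G[3,1]
R2: Y=0.0005714+0.000j on G[2,0]
R3: Y=0.001931+0.000j on G[2,1]
R4: Y=0.0001610+0.000j on G[3,0]
I1: z[3]−=0.895, z[2]+=0.895
I2: z[2]−=0.00141, z[1]+=0.00141
R5: Y=0.0001377+0.000j on G[2,3]
R6: Y=0.5682+0.000j on G[3,1]
I3: z[2]−=0.0346, z[1]+=0.0346
R7: Y=0.0001751+0.000j on G[2,3]
L1: Y=0.000-0.0003638j on G[0,3]
V1: row V0−V1=19.5, i_V1 at 0,1
solve → V1=-19.50+0.000j, V2=289.5-0.001339j, V3=-20.77-0.01205j
aux → i_V1=0.1621+0.007552j

2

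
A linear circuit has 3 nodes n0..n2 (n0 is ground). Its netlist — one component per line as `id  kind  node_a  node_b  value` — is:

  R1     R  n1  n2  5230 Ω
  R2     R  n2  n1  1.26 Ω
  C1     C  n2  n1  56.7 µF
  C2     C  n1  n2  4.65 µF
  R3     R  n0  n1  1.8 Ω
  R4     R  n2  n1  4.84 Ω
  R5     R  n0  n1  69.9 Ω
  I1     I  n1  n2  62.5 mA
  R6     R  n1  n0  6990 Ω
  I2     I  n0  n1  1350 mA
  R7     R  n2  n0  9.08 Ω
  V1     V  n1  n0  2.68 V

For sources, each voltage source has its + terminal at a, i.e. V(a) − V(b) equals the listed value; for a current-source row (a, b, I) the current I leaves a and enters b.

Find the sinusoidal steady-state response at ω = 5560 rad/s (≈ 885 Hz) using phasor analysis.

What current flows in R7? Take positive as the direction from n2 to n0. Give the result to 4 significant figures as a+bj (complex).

0.2741+0.006475j A

Element admittances at ω=5560 rad/s:
  Y(R1) = 0.0001912+0.000j S between n1,n2
  Y(R2) = 0.7937+0.000j S between n2,n1
  Y(C1) = 0.000+0.3153j S between n2,n1
  Y(C2) = 0.000+0.02585j S between n1,n2
  Y(R3) = 0.5556+0.000j S between n0,n1
  Y(R4) = 0.2066+0.000j S between n2,n1
  Y(R5) = 0.01431+0.000j S between n0,n1
  I1: injects 0.0625 A into n2 (from n1)
  Y(R6) = 0.0001431+0.000j S between n1,n0
  I2: injects 1.35 A into n1 (from n0)
  Y(R7) = 0.1101+0.000j S between n2,n0
  V1: constraint V(n1)−V(n0) = 2.68
Assemble and solve the 3×3 MNA system:
  V(n1)=2.680+0.000j  V(n2)=2.489+0.05880j
  i(V1)=-0.4517-0.006475j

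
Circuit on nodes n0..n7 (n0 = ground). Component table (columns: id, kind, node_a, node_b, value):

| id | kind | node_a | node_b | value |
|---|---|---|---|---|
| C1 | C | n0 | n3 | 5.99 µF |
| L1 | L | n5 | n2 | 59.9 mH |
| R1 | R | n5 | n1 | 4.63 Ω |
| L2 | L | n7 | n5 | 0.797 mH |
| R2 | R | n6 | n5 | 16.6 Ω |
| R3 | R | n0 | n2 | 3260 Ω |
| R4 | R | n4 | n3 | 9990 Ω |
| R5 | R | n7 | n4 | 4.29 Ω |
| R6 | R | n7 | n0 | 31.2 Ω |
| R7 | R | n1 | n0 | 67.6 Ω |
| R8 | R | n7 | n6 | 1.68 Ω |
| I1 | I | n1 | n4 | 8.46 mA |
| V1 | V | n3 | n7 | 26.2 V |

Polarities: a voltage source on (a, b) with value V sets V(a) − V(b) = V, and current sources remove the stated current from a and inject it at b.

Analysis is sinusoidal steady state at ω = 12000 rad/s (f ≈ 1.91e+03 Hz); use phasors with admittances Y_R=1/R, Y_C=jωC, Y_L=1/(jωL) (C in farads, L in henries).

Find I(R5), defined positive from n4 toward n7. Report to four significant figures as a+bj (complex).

Apply KCL at each of the 7 non-ground nodes and solve the resulting linear system.
Node n1: branches {R1, R7, I1} → V_1 = -17.72-9.053j
Node n2: branches {L1, R3} → V_2 = -20.05-5.253j
Node n3: branches {C1, R4, V1} → V_3 = 7.306-12.16j
Node n4: branches {R4, R5, I1} → V_4 = -18.85-12.16j
Node n5: branches {L1, R1, L2, R2} → V_5 = -18.89-9.673j
Node n6: branches {R2, R8} → V_6 = -18.89-11.93j
Node n7: branches {L2, R5, R6, R8, V1} → V_7 = -18.89-12.16j
Source currents: i(V1)=-0.8764-0.5252j

0.01108+0.000j A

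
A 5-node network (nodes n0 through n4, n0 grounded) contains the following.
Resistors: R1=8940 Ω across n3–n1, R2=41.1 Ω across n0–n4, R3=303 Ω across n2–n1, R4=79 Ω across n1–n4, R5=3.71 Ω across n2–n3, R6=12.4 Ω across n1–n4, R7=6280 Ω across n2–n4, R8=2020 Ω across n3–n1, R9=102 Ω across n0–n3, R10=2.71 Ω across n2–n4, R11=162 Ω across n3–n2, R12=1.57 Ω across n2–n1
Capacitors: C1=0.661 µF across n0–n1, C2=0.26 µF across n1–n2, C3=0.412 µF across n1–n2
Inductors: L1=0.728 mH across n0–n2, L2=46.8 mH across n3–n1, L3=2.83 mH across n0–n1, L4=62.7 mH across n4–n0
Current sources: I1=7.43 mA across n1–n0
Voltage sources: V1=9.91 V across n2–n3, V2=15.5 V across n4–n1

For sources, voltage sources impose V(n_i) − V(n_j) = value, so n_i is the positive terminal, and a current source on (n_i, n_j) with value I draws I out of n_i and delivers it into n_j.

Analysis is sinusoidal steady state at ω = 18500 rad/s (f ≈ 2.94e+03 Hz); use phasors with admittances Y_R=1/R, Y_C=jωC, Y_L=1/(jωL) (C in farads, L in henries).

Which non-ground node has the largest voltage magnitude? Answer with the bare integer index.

3

Element admittances at ω=18500 rad/s:
  Y(R1) = 0.0001119+0.000j S between n3,n1
  Y(R2) = 0.02433+0.000j S between n0,n4
  Y(R3) = 0.003300+0.000j S between n2,n1
  Y(R4) = 0.01266+0.000j S between n1,n4
  Y(C1) = 0.000+0.01223j S between n0,n1
  Y(L1) = 0.000-0.07425j S between n0,n2
  Y(C2) = 0.000+0.004810j S between n1,n2
  Y(R5) = 0.2695+0.000j S between n2,n3
  Y(R6) = 0.08065+0.000j S between n1,n4
  Y(R7) = 0.0001592+0.000j S between n2,n4
  Y(L2) = 0.000-0.001155j S between n3,n1
  Y(L3) = 0.000-0.01910j S between n0,n1
  Y(R8) = 0.0004950+0.000j S between n3,n1
  I1: injects 0.00743 A into n0 (from n1)
  Y(R9) = 0.009804+0.000j S between n0,n3
  Y(L4) = 0.000-0.0008621j S between n4,n0
  Y(C3) = 0.000+0.007622j S between n1,n2
  Y(R10) = 0.3690+0.000j S between n2,n4
  Y(R11) = 0.006173+0.000j S between n3,n2
  Y(R12) = 0.6369+0.000j S between n2,n1
  V1: constraint V(n2)−V(n3) = 9.91
  V2: constraint V(n4)−V(n1) = 15.5
Assemble and solve the 6×6 MNA system:
  V(n1)=-6.162-1.571j  V(n2)=-0.2711-1.652j  V(n3)=-10.18-1.652j  V(n4)=9.338-1.571j
  i(V1)=-2.835-0.01160j  i(V2)=-5.219+0.01638j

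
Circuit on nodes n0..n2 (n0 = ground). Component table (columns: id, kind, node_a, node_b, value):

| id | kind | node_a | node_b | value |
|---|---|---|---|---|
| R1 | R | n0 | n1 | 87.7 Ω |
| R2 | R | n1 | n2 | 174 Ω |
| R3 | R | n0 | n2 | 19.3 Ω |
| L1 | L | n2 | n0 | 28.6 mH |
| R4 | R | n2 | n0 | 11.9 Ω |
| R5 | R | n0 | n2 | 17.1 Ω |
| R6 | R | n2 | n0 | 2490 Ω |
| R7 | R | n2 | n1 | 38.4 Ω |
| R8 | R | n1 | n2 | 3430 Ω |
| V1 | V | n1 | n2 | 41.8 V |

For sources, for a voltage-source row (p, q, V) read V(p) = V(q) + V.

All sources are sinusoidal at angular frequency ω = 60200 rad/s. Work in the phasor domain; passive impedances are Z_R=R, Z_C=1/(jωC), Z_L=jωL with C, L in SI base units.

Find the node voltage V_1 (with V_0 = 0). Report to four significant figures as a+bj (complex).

39.49-0.006515j V

Element admittances at ω=60200 rad/s:
  Y(R1) = 0.01140+0.000j S between n0,n1
  Y(R2) = 0.005747+0.000j S between n1,n2
  Y(R3) = 0.05181+0.000j S between n0,n2
  Y(L1) = 0.000-0.0005808j S between n2,n0
  Y(R4) = 0.08403+0.000j S between n2,n0
  Y(R5) = 0.05848+0.000j S between n0,n2
  Y(R6) = 0.0004016+0.000j S between n2,n0
  Y(R7) = 0.02604+0.000j S between n2,n1
  Y(R8) = 0.0002915+0.000j S between n1,n2
  V1: constraint V(n1)−V(n2) = 41.8
Assemble and solve the 3×3 MNA system:
  V(n1)=39.49-0.006515j  V(n2)=-2.312-0.006515j
  i(V1)=-1.791+7.429e-05j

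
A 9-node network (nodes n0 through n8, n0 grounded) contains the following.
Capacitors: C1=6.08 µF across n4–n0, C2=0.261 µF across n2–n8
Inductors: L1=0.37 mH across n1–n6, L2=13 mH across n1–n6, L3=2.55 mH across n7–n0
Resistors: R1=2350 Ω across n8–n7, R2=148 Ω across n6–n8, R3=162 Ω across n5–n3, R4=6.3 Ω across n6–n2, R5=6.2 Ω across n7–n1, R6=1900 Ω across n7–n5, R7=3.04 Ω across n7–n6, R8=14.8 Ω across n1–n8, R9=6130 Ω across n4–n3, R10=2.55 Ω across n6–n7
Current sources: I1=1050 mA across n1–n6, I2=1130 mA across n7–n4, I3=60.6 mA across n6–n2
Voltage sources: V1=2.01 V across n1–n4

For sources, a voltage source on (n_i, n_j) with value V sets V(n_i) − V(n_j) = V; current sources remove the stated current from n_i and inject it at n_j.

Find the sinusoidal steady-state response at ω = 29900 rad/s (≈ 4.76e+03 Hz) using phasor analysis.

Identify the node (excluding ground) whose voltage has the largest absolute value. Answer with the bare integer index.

Element admittances at ω=29900 rad/s:
  Y(C1) = 0.000+0.1818j S between n4,n0
  Y(L1) = 0.000-0.09039j S between n1,n6
  Y(R1) = 0.0004255+0.000j S between n8,n7
  Y(R2) = 0.006757+0.000j S between n6,n8
  I1: injects 1.05 A into n6 (from n1)
  Y(R3) = 0.006173+0.000j S between n5,n3
  Y(L2) = 0.000-0.002573j S between n1,n6
  Y(L3) = 0.000-0.01312j S between n7,n0
  Y(C2) = 0.000+0.007804j S between n2,n8
  Y(R4) = 0.1587+0.000j S between n6,n2
  Y(R5) = 0.1613+0.000j S between n7,n1
  Y(R6) = 0.0005263+0.000j S between n7,n5
  Y(R7) = 0.3289+0.000j S between n7,n6
  Y(R8) = 0.06757+0.000j S between n1,n8
  Y(R9) = 0.0001631+0.000j S between n4,n3
  I2: injects 1.13 A into n4 (from n7)
  Y(R10) = 0.3922+0.000j S between n6,n7
  I3: injects 0.0606 A into n2 (from n6)
  V1: constraint V(n1)−V(n4) = 2.01
Assemble and solve the 9×9 MNA system:
  V(n1)=2.104+0.03019j  V(n2)=3.093+0.4342j  V(n3)=0.9991+0.3207j  V(n4)=0.09405+0.03019j  V(n5)=1.023+0.3284j  V(n6)=2.699+0.4818j  V(n7)=1.304+0.4184j  V(n8)=2.126+0.1742j
  i(V1)=-1.136+0.01705j

2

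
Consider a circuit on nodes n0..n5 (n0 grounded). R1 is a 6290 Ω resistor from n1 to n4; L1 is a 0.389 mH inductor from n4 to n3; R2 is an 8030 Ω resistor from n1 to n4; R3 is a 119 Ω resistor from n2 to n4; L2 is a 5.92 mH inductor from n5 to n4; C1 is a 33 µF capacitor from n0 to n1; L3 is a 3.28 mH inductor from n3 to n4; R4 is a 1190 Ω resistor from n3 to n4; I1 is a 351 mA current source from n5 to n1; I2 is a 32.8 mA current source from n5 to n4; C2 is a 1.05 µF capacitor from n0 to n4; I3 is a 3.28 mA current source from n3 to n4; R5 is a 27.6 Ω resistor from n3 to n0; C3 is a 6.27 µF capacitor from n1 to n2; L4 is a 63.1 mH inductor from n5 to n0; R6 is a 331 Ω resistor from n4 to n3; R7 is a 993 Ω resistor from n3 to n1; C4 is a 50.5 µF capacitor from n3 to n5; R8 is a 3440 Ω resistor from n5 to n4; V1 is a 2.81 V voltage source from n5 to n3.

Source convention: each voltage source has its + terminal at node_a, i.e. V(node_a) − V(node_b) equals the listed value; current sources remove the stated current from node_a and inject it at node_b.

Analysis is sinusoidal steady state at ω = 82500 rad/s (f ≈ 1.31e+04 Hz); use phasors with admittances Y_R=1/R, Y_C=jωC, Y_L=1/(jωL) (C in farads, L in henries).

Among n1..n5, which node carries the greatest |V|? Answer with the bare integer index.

3

MNA unknowns: 5 node voltages V₁..V_5 plus 1 source current (V1)
R1: Y=0.0001590+0.000j on G[1,4]
L1: Y=0.000-0.03116j on G[4,3]
R2: Y=0.0001245+0.000j on G[1,4]
R3: Y=0.008403+0.000j on G[2,4]
L2: Y=0.000-0.002048j on G[5,4]
C1: Y=0.000+2.723j on G[0,1]
L3: Y=0.000-0.003695j on G[3,4]
R4: Y=0.0008403+0.000j on G[3,4]
I1: z[5]−=0.351, z[1]+=0.351
I2: z[5]−=0.0328, z[4]+=0.0328
C2: Y=0.000+0.08662j on G[0,4]
I3: z[3]−=0.00328, z[4]+=0.00328
R5: Y=0.03623+0.000j on G[3,0]
C3: Y=0.000+0.5173j on G[1,2]
L4: Y=0.000-0.0001921j on G[5,0]
R6: Y=0.003021+0.000j on G[4,3]
R7: Y=0.001007+0.000j on G[3,1]
C4: Y=0.000+4.166j on G[3,5]
R8: Y=0.0002907+0.000j on G[5,4]
V1: row V5−V3=2.81, i_V1 at 5,3
solve → V1=0.007790-0.1318j, V2=0.05441-0.1529j, V3=-3.389-3.821j, V4=1.352+2.717j, V5=-0.5788-3.821j
aux → i_V1=-0.3691-11.71j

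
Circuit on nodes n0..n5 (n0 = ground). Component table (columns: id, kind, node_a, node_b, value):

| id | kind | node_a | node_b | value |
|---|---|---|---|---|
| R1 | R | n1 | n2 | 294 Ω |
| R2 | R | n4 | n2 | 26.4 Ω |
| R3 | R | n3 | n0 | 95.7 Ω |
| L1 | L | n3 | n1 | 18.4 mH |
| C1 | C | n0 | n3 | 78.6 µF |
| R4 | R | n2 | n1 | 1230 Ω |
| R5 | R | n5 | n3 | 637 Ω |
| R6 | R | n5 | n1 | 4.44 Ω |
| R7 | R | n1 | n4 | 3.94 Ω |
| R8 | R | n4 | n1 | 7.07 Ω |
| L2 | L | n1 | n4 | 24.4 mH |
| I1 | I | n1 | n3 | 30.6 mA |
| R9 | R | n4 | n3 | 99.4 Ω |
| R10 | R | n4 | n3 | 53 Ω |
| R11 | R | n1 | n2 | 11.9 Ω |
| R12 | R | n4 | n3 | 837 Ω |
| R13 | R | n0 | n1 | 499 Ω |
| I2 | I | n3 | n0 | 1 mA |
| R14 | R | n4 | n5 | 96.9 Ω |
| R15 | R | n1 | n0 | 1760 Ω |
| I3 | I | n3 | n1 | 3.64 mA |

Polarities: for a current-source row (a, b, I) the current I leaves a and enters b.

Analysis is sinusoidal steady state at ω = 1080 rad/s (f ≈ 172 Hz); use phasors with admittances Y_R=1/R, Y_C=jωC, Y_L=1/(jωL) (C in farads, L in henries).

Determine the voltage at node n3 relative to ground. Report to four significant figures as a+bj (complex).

0.01057+0.006055j V

Apply KCL at each of the 5 non-ground nodes and solve the resulting linear system.
Node n1: branches {R1, L1, R4, R6, R7, R8, L2, I1, R11, R13, R15, I3} → V_1 = -0.2319-0.3734j
Node n2: branches {R1, R2, R4, R11} → V_2 = -0.2278-0.3656j
Node n3: branches {R3, L1, C1, R5, I1, R9, R10, R12, I2, I3} → V_3 = 0.01057+0.006055j
Node n4: branches {R2, R7, R8, L2, R9, R10, R12, R14} → V_4 = -0.2182-0.3475j
Node n5: branches {R5, R6, R14} → V_5 = -0.2297-0.3698j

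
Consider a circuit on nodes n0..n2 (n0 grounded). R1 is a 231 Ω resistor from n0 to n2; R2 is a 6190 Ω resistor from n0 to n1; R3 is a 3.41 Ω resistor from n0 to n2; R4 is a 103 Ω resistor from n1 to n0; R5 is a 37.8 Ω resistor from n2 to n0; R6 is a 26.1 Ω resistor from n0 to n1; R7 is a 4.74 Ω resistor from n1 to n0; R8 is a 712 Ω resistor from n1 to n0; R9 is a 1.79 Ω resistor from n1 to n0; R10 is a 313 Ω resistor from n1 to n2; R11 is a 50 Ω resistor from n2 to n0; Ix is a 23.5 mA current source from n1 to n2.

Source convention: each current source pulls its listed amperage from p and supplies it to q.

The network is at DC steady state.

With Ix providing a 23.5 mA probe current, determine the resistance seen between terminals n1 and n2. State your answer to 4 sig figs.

R_eq = 4.074 Ω

Element admittances at DC:
  Y(R1) = 0.004329 S between n0,n2
  Y(R2) = 0.0001616 S between n0,n1
  Y(R3) = 0.2933 S between n0,n2
  Y(R4) = 0.009709 S between n1,n0
  Y(R5) = 0.02646 S between n2,n0
  Y(R6) = 0.03831 S between n0,n1
  Y(R7) = 0.2110 S between n1,n0
  Y(R8) = 0.001404 S between n1,n0
  Y(R9) = 0.5587 S between n1,n0
  Y(R10) = 0.003195 S between n1,n2
  Y(R11) = 0.02000 S between n2,n0
  Ix: injects 0.0235 A into n2 (from n1)
Assemble and solve the 2×2 MNA system:
  V(n1)=-0.02831  V(n2)=0.06742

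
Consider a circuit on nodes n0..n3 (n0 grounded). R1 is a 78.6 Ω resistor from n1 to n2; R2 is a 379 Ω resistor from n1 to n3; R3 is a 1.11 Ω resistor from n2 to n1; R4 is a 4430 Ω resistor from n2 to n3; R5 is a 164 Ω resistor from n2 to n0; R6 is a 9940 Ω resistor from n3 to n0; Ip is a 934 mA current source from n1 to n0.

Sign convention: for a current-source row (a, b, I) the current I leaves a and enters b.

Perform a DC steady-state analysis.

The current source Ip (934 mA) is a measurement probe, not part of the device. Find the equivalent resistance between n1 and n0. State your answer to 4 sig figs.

R_eq = 162.5 Ω

MNA unknowns: 3 node voltages V₁..V_3
R1: Y=0.01272 on G[1,2]
R2: Y=0.002639 on G[1,3]
R3: Y=0.9009 on G[2,1]
R4: Y=0.0002257 on G[2,3]
R5: Y=0.006098 on G[2,0]
R6: Y=0.0001006 on G[3,0]
Ip: z[1]−=0.934, z[0]+=0.934
solve → V1=-151.8, V2=-150.8, V3=-146.5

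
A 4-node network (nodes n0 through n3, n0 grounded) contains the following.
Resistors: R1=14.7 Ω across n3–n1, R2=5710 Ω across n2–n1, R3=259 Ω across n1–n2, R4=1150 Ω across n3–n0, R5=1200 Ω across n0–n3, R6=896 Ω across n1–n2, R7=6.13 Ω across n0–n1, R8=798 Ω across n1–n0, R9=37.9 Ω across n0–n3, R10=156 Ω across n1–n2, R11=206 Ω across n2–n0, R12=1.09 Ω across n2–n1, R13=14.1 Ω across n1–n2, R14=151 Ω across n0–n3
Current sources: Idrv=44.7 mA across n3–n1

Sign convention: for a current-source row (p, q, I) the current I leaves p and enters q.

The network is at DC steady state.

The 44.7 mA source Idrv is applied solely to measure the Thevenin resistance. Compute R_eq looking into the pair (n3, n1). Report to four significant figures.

R_eq = 10.33 Ω

Element admittances at DC:
  Y(R1) = 0.06803 S between n3,n1
  Y(R2) = 0.0001751 S between n2,n1
  Y(R3) = 0.003861 S between n1,n2
  Y(R4) = 0.0008696 S between n3,n0
  Y(R5) = 0.0008333 S between n0,n3
  Y(R6) = 0.001116 S between n1,n2
  Y(R7) = 0.1631 S between n0,n1
  Y(R8) = 0.001253 S between n1,n0
  Y(R9) = 0.02639 S between n0,n3
  Y(R10) = 0.006410 S between n1,n2
  Y(R11) = 0.004854 S between n2,n0
  Y(R12) = 0.9174 S between n2,n1
  Y(R13) = 0.07092 S between n1,n2
  Y(R14) = 0.006623 S between n0,n3
  Idrv: injects 0.0447 A into n1 (from n3)
Assemble and solve the 3×3 MNA system:
  V(n1)=0.07858  V(n2)=0.07820  V(n3)=-0.3831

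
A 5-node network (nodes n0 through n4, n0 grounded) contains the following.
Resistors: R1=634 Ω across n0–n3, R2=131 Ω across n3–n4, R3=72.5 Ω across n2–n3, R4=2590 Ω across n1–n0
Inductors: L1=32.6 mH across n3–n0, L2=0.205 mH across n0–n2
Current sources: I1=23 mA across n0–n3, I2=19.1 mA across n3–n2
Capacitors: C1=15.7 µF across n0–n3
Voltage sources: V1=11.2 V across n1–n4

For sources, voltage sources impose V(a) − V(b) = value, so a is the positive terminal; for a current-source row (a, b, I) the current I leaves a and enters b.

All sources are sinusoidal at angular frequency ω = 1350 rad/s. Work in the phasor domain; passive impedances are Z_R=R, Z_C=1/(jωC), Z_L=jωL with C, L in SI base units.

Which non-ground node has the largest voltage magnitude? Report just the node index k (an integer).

1

Element admittances at ω=1350 rad/s:
  Y(R1) = 0.001577+0.000j S between n0,n3
  Y(R2) = 0.007634+0.000j S between n3,n4
  Y(L1) = 0.000-0.02272j S between n3,n0
  I1: injects 0.023 A into n3 (from n0)
  Y(C1) = 0.000+0.02119j S between n0,n3
  Y(R3) = 0.01379+0.000j S between n2,n3
  Y(L2) = 0.000-3.613j S between n0,n2
  I2: injects 0.0191 A into n2 (from n3)
  Y(R4) = 0.0003861+0.000j S between n1,n0
  V1: constraint V(n1)−V(n4) = 11.2
Assemble and solve the 5×5 MNA system:
  V(n1)=10.65+0.003068j  V(n2)=7.668e-06+0.005232j  V(n3)=-0.01404+0.003223j  V(n4)=-0.5526+0.003068j
  i(V1)=-0.004111-1.185e-06j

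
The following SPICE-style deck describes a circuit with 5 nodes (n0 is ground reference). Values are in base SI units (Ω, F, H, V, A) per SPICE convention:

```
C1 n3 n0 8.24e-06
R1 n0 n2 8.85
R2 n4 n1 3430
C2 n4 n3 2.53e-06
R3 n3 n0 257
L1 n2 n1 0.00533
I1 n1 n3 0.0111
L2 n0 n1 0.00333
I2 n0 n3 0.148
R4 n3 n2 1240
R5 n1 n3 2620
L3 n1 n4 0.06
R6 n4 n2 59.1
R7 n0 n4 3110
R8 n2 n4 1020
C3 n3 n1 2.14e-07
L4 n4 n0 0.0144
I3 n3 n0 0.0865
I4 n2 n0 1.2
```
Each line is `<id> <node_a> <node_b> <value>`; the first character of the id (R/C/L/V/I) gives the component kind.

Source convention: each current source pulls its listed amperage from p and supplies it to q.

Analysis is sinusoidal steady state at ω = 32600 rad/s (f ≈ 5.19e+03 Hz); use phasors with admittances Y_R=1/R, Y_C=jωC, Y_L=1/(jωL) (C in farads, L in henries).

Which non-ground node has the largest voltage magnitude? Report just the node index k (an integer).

2

Apply KCL at each of the 4 non-ground nodes and solve the resulting linear system.
Node n1: branches {R2, L1, I1, L2, R5, L3, C3} → V_1 = -6.229-0.8628j
Node n2: branches {R1, L1, R4, R6, R8, I4} → V_2 = -9.262+0.1773j
Node n3: branches {C1, C2, R3, I1, I2, R4, R5, C3, I3} → V_3 = -0.3016+0.3253j
Node n4: branches {R2, C2, L3, R6, R7, R8, L4} → V_4 = -0.7603+2.265j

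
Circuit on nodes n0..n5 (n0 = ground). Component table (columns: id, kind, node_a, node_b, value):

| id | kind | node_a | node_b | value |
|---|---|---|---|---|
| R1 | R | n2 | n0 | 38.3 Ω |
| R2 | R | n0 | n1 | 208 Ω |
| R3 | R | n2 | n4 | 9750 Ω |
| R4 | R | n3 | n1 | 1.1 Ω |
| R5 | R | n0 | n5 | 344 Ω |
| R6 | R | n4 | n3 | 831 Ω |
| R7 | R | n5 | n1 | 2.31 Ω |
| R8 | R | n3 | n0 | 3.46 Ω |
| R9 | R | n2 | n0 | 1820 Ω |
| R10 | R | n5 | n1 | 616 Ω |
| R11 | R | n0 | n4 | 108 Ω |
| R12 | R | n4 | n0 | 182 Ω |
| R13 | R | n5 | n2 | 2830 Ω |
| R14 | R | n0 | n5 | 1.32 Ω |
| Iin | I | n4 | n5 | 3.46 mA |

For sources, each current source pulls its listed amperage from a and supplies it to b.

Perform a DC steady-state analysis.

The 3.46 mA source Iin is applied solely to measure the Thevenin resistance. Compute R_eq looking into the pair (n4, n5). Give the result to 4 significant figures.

Element admittances at DC:
  Y(R1) = 0.02611 S between n2,n0
  Y(R2) = 0.004808 S between n0,n1
  Y(R3) = 0.0001026 S between n2,n4
  Y(R4) = 0.9091 S between n3,n1
  Y(R5) = 0.002907 S between n0,n5
  Y(R6) = 0.001203 S between n4,n3
  Y(R7) = 0.4329 S between n5,n1
  Y(R8) = 0.2890 S between n3,n0
  Y(R9) = 0.0005495 S between n2,n0
  Y(R10) = 0.001623 S between n5,n1
  Y(R11) = 0.009259 S between n0,n4
  Y(R12) = 0.005495 S between n4,n0
  Y(R13) = 0.0003534 S between n5,n2
  Y(R14) = 0.7576 S between n0,n5
  Iin: injects 0.00346 A into n5 (from n4)
Assemble and solve the 5×5 MNA system:
  V(n1)=0.002117  V(n2)=-0.0007668  V(n3)=0.001388  V(n4)=-0.2153  V(n5)=0.003664

R_eq = 63.30 Ω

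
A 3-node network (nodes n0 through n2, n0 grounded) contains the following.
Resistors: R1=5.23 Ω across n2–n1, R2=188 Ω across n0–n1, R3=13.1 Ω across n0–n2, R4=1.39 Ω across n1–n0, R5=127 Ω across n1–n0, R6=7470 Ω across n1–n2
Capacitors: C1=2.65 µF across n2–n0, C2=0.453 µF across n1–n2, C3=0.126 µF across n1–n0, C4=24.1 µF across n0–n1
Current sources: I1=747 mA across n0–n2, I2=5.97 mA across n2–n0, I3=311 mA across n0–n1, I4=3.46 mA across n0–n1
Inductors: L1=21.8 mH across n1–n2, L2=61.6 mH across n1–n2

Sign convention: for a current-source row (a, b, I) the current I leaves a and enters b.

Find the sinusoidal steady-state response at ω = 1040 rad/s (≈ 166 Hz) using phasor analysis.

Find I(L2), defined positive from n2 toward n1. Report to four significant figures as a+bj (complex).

0.007988-0.03670j A

MNA unknowns: 2 node voltages V₁..V_2
R1: Y=0.1912+0.000j on G[2,1]
R2: Y=0.005319+0.000j on G[0,1]
R3: Y=0.07634+0.000j on G[0,2]
R4: Y=0.7194+0.000j on G[1,0]
C1: Y=0.000+0.002756j on G[2,0]
C2: Y=0.000+0.0004711j on G[1,2]
C3: Y=0.000+0.0001310j on G[1,0]
I1: z[0]−=0.747, z[2]+=0.747
R5: Y=0.007874+0.000j on G[1,0]
L1: Y=0.000-0.04411j on G[1,2]
R6: Y=0.0001339+0.000j on G[1,2]
I2: z[2]−=0.00597, z[0]+=0.00597
I3: z[0]−=0.311, z[1]+=0.311
L2: Y=0.000-0.01561j on G[1,2]
C4: Y=0.000+0.02506j on G[0,1]
I4: z[0]−=0.00346, z[1]+=0.00346
solve → V1=1.081-0.09366j, V2=3.432+0.4181j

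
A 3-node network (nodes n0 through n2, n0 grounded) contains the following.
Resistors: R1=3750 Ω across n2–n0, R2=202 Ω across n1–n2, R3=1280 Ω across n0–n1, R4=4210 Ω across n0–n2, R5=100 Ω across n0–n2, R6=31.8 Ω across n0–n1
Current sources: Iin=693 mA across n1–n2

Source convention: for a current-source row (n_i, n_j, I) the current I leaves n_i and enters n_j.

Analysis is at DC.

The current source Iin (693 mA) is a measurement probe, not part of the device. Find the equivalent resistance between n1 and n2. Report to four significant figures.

Element admittances at DC:
  Y(R1) = 0.0002667 S between n2,n0
  Y(R2) = 0.004950 S between n1,n2
  Y(R3) = 0.0007813 S between n0,n1
  Y(R4) = 0.0002375 S between n0,n2
  Y(R5) = 0.01000 S between n0,n2
  Y(R6) = 0.03145 S between n0,n1
  Iin: injects 0.693 A into n2 (from n1)
Assemble and solve the 2×2 MNA system:
  V(n1)=-13.23  V(n2)=40.60

R_eq = 77.68 Ω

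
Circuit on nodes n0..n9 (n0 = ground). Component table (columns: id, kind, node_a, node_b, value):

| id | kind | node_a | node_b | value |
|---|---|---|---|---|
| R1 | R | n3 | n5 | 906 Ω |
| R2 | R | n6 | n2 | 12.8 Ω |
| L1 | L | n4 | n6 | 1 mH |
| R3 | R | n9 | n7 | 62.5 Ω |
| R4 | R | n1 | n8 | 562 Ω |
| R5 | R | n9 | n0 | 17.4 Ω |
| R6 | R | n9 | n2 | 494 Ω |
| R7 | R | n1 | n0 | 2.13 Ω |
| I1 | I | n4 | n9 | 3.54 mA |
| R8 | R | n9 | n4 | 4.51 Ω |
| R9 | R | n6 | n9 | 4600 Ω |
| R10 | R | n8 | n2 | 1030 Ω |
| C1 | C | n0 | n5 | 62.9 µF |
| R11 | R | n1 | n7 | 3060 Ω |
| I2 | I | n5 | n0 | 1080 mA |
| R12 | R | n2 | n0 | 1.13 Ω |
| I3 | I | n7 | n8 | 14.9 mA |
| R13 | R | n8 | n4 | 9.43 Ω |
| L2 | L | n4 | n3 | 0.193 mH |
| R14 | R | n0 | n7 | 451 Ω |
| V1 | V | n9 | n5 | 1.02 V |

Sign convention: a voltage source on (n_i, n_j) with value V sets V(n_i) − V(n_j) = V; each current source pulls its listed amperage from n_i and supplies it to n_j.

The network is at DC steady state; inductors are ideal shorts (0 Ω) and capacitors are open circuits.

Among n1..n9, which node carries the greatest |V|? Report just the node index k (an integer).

Element admittances at DC:
  Y(R1) = 0.001104 S between n3,n5
  Y(R2) = 0.07812 S between n6,n2
  L1: short n4↔n6 (DC inductor)
  Y(R3) = 0.01600 S between n9,n7
  Y(R4) = 0.001779 S between n1,n8
  Y(R5) = 0.05747 S between n9,n0
  Y(R6) = 0.002024 S between n9,n2
  Y(R7) = 0.4695 S between n1,n0
  I1: injects 0.00354 A into n9 (from n4)
  Y(R8) = 0.2217 S between n9,n4
  Y(R9) = 0.0002174 S between n6,n9
  Y(R10) = 0.0009709 S between n8,n2
  Y(C1) = 0.000 S between n0,n5
  Y(R11) = 0.0003268 S between n1,n7
  I2: injects 1.08 A into n0 (from n5)
  Y(R12) = 0.8850 S between n2,n0
  I3: injects 0.0149 A into n8 (from n7)
  Y(R13) = 0.1060 S between n8,n4
  L2: short n4↔n3 (DC inductor)
  Y(R14) = 0.002217 S between n0,n7
  V1: constraint V(n9)−V(n5) = 1.02
Assemble and solve the 12×12 MNA system:
  V(n1)=-0.03091  V(n2)=-0.5831  V(n3)=-6.890  V(n4)=-6.890  V(n5)=-10.24  V(n6)=-6.890  V(n7)=-8.762  V(n8)=-6.584  V(n9)=-9.223
  i(L1)=-0.4922  i(L2)=0.003701  i(V1)=1.076

5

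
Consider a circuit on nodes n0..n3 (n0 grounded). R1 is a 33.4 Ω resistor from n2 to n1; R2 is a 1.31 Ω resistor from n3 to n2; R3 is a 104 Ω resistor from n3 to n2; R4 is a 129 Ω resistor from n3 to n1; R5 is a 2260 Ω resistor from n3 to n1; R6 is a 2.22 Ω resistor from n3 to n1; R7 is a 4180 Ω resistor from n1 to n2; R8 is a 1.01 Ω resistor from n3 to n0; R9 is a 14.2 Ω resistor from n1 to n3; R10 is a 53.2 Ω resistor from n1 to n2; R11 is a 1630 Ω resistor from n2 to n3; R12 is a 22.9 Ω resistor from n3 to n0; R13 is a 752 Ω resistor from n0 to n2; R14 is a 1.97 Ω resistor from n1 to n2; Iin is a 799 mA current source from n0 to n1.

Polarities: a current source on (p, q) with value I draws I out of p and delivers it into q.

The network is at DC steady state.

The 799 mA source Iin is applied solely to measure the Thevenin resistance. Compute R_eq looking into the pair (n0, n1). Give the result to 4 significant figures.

R_eq = 2.137 Ω

MNA unknowns: 3 node voltages V₁..V_3
R1: Y=0.02994 on G[2,1]
R2: Y=0.7634 on G[3,2]
R3: Y=0.009615 on G[3,2]
R4: Y=0.007752 on G[3,1]
R5: Y=0.0004425 on G[3,1]
R6: Y=0.4505 on G[3,1]
R7: Y=0.0002392 on G[1,2]
R8: Y=0.9901 on G[3,0]
R9: Y=0.07042 on G[1,3]
R10: Y=0.01880 on G[1,2]
R11: Y=0.0006135 on G[2,3]
R12: Y=0.04367 on G[3,0]
R13: Y=0.001330 on G[0,2]
R14: Y=0.5076 on G[1,2]
Iin: z[0]−=0.799, z[1]+=0.799
solve → V1=1.708, V2=1.162, V3=0.7714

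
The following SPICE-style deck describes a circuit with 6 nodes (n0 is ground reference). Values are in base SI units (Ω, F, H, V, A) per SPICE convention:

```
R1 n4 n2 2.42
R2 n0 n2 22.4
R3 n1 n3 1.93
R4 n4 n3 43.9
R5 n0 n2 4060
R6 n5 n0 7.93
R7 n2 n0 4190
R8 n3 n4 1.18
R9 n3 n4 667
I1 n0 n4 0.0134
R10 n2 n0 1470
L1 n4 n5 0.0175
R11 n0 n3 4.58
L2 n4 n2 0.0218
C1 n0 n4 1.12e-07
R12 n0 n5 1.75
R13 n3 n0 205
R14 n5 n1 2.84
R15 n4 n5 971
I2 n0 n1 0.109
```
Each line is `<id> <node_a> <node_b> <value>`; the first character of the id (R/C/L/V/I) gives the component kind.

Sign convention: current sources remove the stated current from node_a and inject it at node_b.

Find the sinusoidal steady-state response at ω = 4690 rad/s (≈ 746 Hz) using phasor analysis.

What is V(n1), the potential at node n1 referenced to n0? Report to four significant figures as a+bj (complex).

0.2877+0.0008840j V

MNA unknowns: 5 node voltages V₁..V_5
R1: Y=0.4132+0.000j on G[4,2]
R2: Y=0.04464+0.000j on G[0,2]
R3: Y=0.5181+0.000j on G[1,3]
R4: Y=0.02278+0.000j on G[4,3]
R5: Y=0.0002463+0.000j on G[0,2]
R6: Y=0.1261+0.000j on G[5,0]
R7: Y=0.0002387+0.000j on G[2,0]
R8: Y=0.8475+0.000j on G[3,4]
R9: Y=0.001499+0.000j on G[3,4]
I1: z[0]−=0.0134, z[4]+=0.0134
R10: Y=0.0006803+0.000j on G[2,0]
L1: Y=0.000-0.01218j on G[4,5]
R11: Y=0.2183+0.000j on G[0,3]
L2: Y=0.000-0.009781j on G[4,2]
C1: Y=0.000+0.0005253j on G[0,4]
R12: Y=0.5714+0.000j on G[0,5]
R13: Y=0.004878+0.000j on G[3,0]
R14: Y=0.3521+0.000j on G[5,1]
R15: Y=0.001030+0.000j on G[4,5]
I2: z[0]−=0.109, z[1]+=0.109
solve → V1=0.2877+0.0008840j, V2=0.1911+0.002727j, V3=0.2071+0.002192j, V4=0.2122+0.003530j, V5=0.09666-0.001040j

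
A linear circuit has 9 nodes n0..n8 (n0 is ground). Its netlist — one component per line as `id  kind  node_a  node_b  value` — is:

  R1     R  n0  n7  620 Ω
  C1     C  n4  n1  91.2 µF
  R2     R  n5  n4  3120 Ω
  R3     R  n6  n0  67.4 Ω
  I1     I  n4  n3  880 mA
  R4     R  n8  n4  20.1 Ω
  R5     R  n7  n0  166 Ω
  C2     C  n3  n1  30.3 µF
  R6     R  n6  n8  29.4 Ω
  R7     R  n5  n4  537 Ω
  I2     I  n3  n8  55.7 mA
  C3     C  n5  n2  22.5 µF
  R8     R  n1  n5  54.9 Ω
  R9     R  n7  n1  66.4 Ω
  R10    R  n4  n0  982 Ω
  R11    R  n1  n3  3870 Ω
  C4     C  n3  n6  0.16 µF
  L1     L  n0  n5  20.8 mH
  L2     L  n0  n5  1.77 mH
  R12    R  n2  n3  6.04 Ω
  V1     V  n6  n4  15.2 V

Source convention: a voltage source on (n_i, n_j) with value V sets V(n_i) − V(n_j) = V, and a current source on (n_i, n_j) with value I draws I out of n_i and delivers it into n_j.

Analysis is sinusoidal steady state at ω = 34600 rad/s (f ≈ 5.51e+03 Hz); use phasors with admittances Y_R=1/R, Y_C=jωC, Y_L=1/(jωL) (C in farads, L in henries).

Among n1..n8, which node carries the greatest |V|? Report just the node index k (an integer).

MNA unknowns: 8 node voltages V₁..V_8 plus 1 source current (V1)
R1: Y=0.001613+0.000j on G[0,7]
C1: Y=0.000+3.156j on G[4,1]
R2: Y=0.0003205+0.000j on G[5,4]
R3: Y=0.01484+0.000j on G[6,0]
I1: z[4]−=0.88, z[3]+=0.88
R4: Y=0.04975+0.000j on G[8,4]
R5: Y=0.006024+0.000j on G[7,0]
C2: Y=0.000+1.048j on G[3,1]
R6: Y=0.03401+0.000j on G[6,8]
R7: Y=0.001862+0.000j on G[5,4]
I2: z[3]−=0.0557, z[8]+=0.0557
C3: Y=0.000+0.7785j on G[5,2]
R8: Y=0.01821+0.000j on G[1,5]
R9: Y=0.01506+0.000j on G[7,1]
R10: Y=0.001018+0.000j on G[4,0]
R11: Y=0.0002584+0.000j on G[1,3]
C4: Y=0.000+0.005536j on G[3,6]
L1: Y=0.000-0.001390j on G[0,5]
L2: Y=0.000-0.01633j on G[0,5]
R12: Y=0.1656+0.000j on G[2,3]
V1: row V6−V4=15.2, i_V1 at 6,4
solve → V1=-5.699-4.617j, V2=-5.102-5.870j, V3=-5.679-5.489j, V4=-5.705-4.316j, V5=-5.183-5.993j, V6=9.495-4.316j, V7=-3.782-3.064j, V8=1.132-4.316j
aux → i_V1=-0.4188-0.01997j

6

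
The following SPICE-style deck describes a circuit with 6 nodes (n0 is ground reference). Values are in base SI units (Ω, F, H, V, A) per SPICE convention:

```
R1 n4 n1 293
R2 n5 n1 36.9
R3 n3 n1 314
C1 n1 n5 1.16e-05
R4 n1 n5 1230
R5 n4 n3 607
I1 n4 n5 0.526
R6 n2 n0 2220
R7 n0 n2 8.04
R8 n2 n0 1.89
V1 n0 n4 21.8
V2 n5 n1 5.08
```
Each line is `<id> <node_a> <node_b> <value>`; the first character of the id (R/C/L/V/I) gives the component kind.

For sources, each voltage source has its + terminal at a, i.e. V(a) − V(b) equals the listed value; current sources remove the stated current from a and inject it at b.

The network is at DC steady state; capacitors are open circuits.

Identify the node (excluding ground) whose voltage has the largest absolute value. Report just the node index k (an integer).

5

MNA unknowns: 5 node voltages V₁..V_5 plus 2 source currents (V1, V2)
R1: Y=0.003413 on G[4,1]
R2: Y=0.02710 on G[5,1]
R3: Y=0.003185 on G[3,1]
C1: Y=0.000 on G[1,5]
R4: Y=0.0008130 on G[1,5]
R5: Y=0.001647 on G[4,3]
I1: z[4]−=0.526, z[5]+=0.526
R6: Y=0.0004505 on G[2,0]
R7: Y=0.1244 on G[0,2]
R8: Y=0.5291 on G[2,0]
V1: row V0−V4=21.8, i_V1 at 0,4
V2: row V5−V1=5.08, i_V2 at 5,1
solve → V1=95.12, V2=0.000, V3=55.26, V4=-21.80, V5=100.2
aux → i_V1=0.000, i_V2=0.3842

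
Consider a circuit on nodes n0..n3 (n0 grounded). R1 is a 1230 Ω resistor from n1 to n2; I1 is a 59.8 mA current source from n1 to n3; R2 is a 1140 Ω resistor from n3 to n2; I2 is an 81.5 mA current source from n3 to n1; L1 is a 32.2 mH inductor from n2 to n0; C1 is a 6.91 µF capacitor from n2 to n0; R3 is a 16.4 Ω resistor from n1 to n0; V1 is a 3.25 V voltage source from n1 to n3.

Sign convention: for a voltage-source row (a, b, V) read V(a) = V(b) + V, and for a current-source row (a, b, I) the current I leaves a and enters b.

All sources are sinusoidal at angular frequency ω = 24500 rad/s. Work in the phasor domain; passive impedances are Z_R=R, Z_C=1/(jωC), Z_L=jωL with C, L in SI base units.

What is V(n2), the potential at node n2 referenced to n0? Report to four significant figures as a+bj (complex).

-0.0001616+0.01651j V

MNA unknowns: 3 node voltages V₁..V_3 plus 1 source current (V1)
R1: Y=0.0008130+0.000j on G[1,2]
I1: z[1]−=0.0598, z[3]+=0.0598
R2: Y=0.0008772+0.000j on G[3,2]
I2: z[3]−=0.0815, z[1]+=0.0815
L1: Y=0.000-0.001268j on G[2,0]
C1: Y=0.000+0.1693j on G[2,0]
R3: Y=0.06098+0.000j on G[1,0]
V1: row V1−V3=3.25, i_V1 at 1,3
solve → V1=0.04549+0.0004452j, V2=-0.0001616+0.01651j, V3=-3.205+0.0004452j
aux → i_V1=0.01889-1.409e-05j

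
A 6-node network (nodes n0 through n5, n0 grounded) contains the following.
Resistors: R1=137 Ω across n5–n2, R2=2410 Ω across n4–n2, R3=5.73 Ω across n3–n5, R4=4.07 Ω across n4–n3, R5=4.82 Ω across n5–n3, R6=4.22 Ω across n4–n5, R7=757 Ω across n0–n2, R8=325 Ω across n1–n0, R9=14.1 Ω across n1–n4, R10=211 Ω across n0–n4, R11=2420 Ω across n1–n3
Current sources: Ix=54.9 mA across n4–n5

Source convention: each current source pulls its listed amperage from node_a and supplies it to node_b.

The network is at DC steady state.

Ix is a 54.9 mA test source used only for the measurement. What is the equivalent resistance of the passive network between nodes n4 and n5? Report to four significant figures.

R_eq = 2.578 Ω

Apply KCL at each of the 5 non-ground nodes and solve the resulting linear system.
Node n1: branches {R8, R9, R11} → V_1 = -0.01610
Node n2: branches {R1, R2, R7} → V_2 = 0.09957
Node n3: branches {R3, R4, R5, R11} → V_3 = 0.06877
Node n4: branches {R2, R4, R6, R9, R10, Ix} → V_4 = -0.01730
Node n5: branches {R1, R3, R5, R6, Ix} → V_5 = 0.1242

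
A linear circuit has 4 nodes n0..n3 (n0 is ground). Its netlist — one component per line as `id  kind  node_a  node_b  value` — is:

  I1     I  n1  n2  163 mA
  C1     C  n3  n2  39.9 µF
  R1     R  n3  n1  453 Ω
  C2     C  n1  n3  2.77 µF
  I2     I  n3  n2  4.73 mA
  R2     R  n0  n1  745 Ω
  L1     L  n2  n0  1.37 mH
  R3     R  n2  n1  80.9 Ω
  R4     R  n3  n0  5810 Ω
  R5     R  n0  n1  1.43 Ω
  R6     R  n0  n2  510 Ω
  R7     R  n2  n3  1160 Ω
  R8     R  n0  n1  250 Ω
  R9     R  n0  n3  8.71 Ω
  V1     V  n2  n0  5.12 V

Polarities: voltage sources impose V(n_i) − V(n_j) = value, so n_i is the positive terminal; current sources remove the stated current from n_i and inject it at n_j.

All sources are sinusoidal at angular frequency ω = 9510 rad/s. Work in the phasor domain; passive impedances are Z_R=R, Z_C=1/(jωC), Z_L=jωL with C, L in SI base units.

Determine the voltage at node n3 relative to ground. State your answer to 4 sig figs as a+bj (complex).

4.402+1.293j V

Element admittances at ω=9510 rad/s:
  I1: injects 0.163 A into n2 (from n1)
  Y(C1) = 0.000+0.3794j S between n3,n2
  Y(R1) = 0.002208+0.000j S between n3,n1
  Y(C2) = 0.000+0.02634j S between n1,n3
  I2: injects 0.00473 A into n2 (from n3)
  Y(R2) = 0.001342+0.000j S between n0,n1
  Y(L1) = 0.000-0.07675j S between n2,n0
  Y(R3) = 0.01236+0.000j S between n2,n1
  Y(R4) = 0.0001721+0.000j S between n3,n0
  Y(R5) = 0.6993+0.000j S between n0,n1
  Y(R6) = 0.001961+0.000j S between n0,n2
  Y(R7) = 0.0008621+0.000j S between n2,n3
  Y(R8) = 0.004000+0.000j S between n0,n1
  Y(R9) = 0.1148+0.000j S between n0,n3
  V1: constraint V(n2)−V(n0) = 5.12
Assemble and solve the 4×4 MNA system:
  V(n1)=-0.1662+0.1713j  V(n2)=5.120+0.000j  V(n3)=4.402+1.293j
  i(V1)=-0.3990+0.1236j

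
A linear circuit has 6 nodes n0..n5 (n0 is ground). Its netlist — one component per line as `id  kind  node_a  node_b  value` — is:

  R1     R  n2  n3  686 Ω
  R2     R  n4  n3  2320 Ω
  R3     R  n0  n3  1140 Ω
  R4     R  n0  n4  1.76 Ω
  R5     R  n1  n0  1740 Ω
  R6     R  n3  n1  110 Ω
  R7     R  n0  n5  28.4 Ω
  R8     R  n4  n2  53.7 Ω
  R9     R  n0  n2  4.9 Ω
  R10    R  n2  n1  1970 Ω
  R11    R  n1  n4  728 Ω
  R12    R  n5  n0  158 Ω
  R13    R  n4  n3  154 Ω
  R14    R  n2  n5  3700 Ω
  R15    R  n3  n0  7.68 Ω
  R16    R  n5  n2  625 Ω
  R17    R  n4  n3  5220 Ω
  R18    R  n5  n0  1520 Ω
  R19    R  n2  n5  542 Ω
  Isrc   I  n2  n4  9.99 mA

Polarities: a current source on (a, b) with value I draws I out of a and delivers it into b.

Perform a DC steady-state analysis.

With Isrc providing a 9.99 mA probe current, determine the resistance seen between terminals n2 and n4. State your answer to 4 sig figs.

Element admittances at DC:
  Y(R1) = 0.001458 S between n2,n3
  Y(R2) = 0.0004310 S between n4,n3
  Y(R3) = 0.0008772 S between n0,n3
  Y(R4) = 0.5682 S between n0,n4
  Y(R5) = 0.0005747 S between n1,n0
  Y(R6) = 0.009091 S between n3,n1
  Y(R7) = 0.03521 S between n0,n5
  Y(R8) = 0.01862 S between n4,n2
  Y(R9) = 0.2041 S between n0,n2
  Y(R10) = 0.0005076 S between n2,n1
  Y(R11) = 0.001374 S between n1,n4
  Y(R12) = 0.006329 S between n5,n0
  Y(R13) = 0.006494 S between n4,n3
  Y(R14) = 0.0002703 S between n2,n5
  Y(R15) = 0.1302 S between n3,n0
  Y(R16) = 0.001600 S between n5,n2
  Y(R17) = 0.0001916 S between n4,n3
  Y(R18) = 0.0006579 S between n5,n0
  Y(R19) = 0.001845 S between n2,n5
  Isrc: injects 0.00999 A into n4 (from n2)
Assemble and solve the 5×5 MNA system:
  V(n1)=0.0002339  V(n2)=-0.04254  V(n3)=0.0003368  V(n4)=0.01546  V(n5)=-0.003442

R_eq = 5.805 Ω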